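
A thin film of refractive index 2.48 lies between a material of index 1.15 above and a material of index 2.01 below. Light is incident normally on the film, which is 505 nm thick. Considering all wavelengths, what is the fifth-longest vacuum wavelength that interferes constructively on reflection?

557 nm

Top surface (1.15 → 2.48): reflection off a higher-index medium gives a half-wave phase shift.
Bottom surface (2.48 → 2.01): reflection off a lower-index medium gives no phase shift.
Net: one phase inversion between the two reflected rays.
So the condition for constructive reflection is 2 n t = (m + ½) λ.
λ = 2 n t / (m + ½). The fifth-longest wavelength is m = 4: λ = 2 × 2.48 × 505 / 4.50 = 557 nm.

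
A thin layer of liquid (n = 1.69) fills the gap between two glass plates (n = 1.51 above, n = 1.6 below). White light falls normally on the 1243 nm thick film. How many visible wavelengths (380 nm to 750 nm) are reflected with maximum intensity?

Top surface (1.51 → 1.69): reflection off a higher-index medium gives a half-wave phase shift.
Bottom surface (1.69 → 1.6): reflection off a lower-index medium gives no phase shift.
Net: one phase inversion between the two reflected rays.
With one net inversion, constructive interference in reflection requires 2 n t = (m + ½) λ.
λ = 2 n t / (m + ½) = 4201 / (m + ½) nm.
m=5: 764 nm (IR); m=6: 646 nm (visible); m=7: 560 nm (visible); m=8: 494 nm (visible); m=9: 442 nm (visible); m=10: 400 nm (visible); m=11: 365 nm (UV).

5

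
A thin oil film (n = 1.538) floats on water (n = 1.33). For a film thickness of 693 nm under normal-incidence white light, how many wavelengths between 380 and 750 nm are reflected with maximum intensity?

At the upper boundary (n = 1.0 to n = 1.538) the reflected ray undergoes a half-wave phase shift.
At the lower boundary (n = 1.538 to n = 1.33) the reflected ray undergoes no phase shift.
The two reflections differ by half a wavelength.
So the condition for constructive reflection is 2 n t = (m + ½) λ.
λ = 2 n t / (m + ½) = 2132 / (m + ½) nm.
m=2: 853 nm (IR); m=3: 609 nm (visible); m=4: 474 nm (visible); m=5: 388 nm (visible); m=6: 328 nm (UV).

3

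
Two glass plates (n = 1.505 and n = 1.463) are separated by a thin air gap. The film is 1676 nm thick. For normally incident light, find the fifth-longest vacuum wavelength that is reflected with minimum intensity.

Ray reflecting at the top interface goes from n = 1.505 toward n = 1.0: no phase shift.
Ray reflecting at the bottom interface goes from n = 1.0 toward n = 1.463: a half-wave phase shift.
The two reflections differ by half a wavelength.
For dark reflection here: 2 n t = m λ.
λ = 2 n t / m. The fifth-longest wavelength is m = 5: λ = 2 × 1.0 × 1676 / 5.00 = 670 nm.

670 nm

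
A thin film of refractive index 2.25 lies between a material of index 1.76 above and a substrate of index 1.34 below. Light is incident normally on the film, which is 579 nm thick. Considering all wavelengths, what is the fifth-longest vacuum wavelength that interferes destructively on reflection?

At the upper boundary (n = 1.76 to n = 2.25) the reflected ray undergoes a half-wave phase shift.
Bottom surface (2.25 → 1.34): reflection off a lower-index medium gives no phase shift.
Exactly one π shift → a net half-wave offset.
With one net inversion, destructive interference in reflection requires 2 n t = m λ.
λ = 2 n t / m. The fifth-longest wavelength is m = 5: λ = 2 × 2.25 × 579 / 5.00 = 521 nm.

521 nm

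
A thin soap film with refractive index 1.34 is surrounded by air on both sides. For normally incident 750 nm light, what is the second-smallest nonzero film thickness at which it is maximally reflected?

At the upper boundary (n = 1.0 to n = 1.34) the reflected ray undergoes a half-wave phase shift.
Ray reflecting at the bottom interface goes from n = 1.34 toward n = 1.0: no phase shift.
Net: one phase inversion between the two reflected rays.
For bright reflection here: 2 n t = (m + ½) λ.
The second-smallest nonzero thickness corresponds to m = 1: t = (m + ½) λ / (2 n) = 1.50 × 750 / (2 × 1.34) = 420 nm.

420 nm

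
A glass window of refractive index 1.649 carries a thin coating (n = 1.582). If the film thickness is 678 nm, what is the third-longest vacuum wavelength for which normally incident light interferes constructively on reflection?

Ray reflecting at the top interface goes from n = 1.0 toward n = 1.582: a half-wave phase shift.
Ray reflecting at the bottom interface goes from n = 1.582 toward n = 1.649: a half-wave phase shift.
The two reflections carry the same phase change, so no net offset.
So the condition for constructive reflection is 2 n t = m λ.
λ = 2 n t / m. The third-longest wavelength is m = 3: λ = 2 × 1.582 × 678 / 3.00 = 715 nm.

715 nm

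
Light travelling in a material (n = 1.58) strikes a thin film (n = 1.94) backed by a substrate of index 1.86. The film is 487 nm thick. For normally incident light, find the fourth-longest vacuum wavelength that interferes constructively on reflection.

540 nm

Top surface (1.58 → 1.94): reflection off a higher-index medium gives a half-wave phase shift.
At the lower boundary (n = 1.94 to n = 1.86) the reflected ray undergoes no phase shift.
Net: one phase inversion between the two reflected rays.
For bright reflection here: 2 n t = (m + ½) λ.
λ = 2 n t / (m + ½). The fourth-longest wavelength is m = 3: λ = 2 × 1.94 × 487 / 3.50 = 540 nm.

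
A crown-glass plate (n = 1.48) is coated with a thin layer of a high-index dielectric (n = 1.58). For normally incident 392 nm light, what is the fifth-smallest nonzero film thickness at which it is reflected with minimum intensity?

620 nm

At the upper boundary (n = 1.0 to n = 1.58) the reflected ray undergoes a half-wave phase shift.
Bottom surface (1.58 → 1.48): reflection off a lower-index medium gives no phase shift.
Exactly one π shift → a net half-wave offset.
So the condition for destructive reflection is 2 n t = m λ.
The fifth-smallest nonzero thickness corresponds to m = 5: t = m λ / (2 n) = 5.00 × 392 / (2 × 1.58) = 620 nm.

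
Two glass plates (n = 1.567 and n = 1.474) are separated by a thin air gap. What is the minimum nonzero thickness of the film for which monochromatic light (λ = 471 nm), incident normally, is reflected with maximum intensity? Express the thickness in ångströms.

At the upper boundary (n = 1.567 to n = 1.0) the reflected ray undergoes no phase shift.
Bottom surface (1.0 → 1.474): reflection off a higher-index medium gives a half-wave phase shift.
Exactly one π shift → a net half-wave offset.
For strong reflection here: 2 n t = (m + ½) λ.
Minimum at m = 0: t = λ / (4 n) = 471 / (4 × 1.0) = 118 nm.

1178 Å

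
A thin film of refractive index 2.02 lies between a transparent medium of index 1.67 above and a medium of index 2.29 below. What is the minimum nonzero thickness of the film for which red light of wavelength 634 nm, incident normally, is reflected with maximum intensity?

157 nm

At the upper boundary (n = 1.67 to n = 2.02) the reflected ray undergoes a half-wave phase shift.
At the lower boundary (n = 2.02 to n = 2.29) the reflected ray undergoes a half-wave phase shift.
Zero or two π shifts → no net half-wave offset.
With no net inversion, constructive interference in reflection requires 2 n t = m λ.
Minimum nonzero at m = 1: t = λ / (2 n) = 634 / (2 × 2.02) = 157 nm.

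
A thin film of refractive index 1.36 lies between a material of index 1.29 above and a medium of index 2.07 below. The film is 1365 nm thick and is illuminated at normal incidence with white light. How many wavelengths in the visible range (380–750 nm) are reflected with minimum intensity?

Ray reflecting at the top interface goes from n = 1.29 toward n = 1.36: a half-wave phase shift.
Ray reflecting at the bottom interface goes from n = 1.36 toward n = 2.07: a half-wave phase shift.
The two reflections carry the same phase change, so no net offset.
With no net inversion, destructive interference in reflection requires 2 n t = (m + ½) λ.
λ = 2 n t / (m + ½) = 3713 / (m + ½) nm.
m=4: 825 nm (IR); m=5: 675 nm (visible); m=6: 571 nm (visible); m=7: 495 nm (visible); m=8: 437 nm (visible); m=9: 391 nm (visible); m=10: 354 nm (UV).

5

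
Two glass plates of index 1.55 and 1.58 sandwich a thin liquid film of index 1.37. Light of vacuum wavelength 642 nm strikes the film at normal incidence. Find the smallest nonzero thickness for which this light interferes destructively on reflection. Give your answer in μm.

0.234 μm

Ray reflecting at the top interface goes from n = 1.55 toward n = 1.37: no phase shift.
At the lower boundary (n = 1.37 to n = 1.58) the reflected ray undergoes a half-wave phase shift.
Exactly one π shift → a net half-wave offset.
So the condition for destructive reflection is 2 n t = m λ.
The smallest nonzero thickness corresponds to m = 1: t = m λ / (2 n) = 1.00 × 642 / (2 × 1.37) = 234 nm.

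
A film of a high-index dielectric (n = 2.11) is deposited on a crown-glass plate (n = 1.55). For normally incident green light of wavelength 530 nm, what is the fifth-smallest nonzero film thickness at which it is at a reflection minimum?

At the upper boundary (n = 1.0 to n = 2.11) the reflected ray undergoes a half-wave phase shift.
At the lower boundary (n = 2.11 to n = 1.55) the reflected ray undergoes no phase shift.
The two reflections differ by half a wavelength.
So the condition for destructive reflection is 2 n t = m λ.
The fifth-smallest nonzero thickness corresponds to m = 5: t = m λ / (2 n) = 5.00 × 530 / (2 × 2.11) = 628 nm.

628 nm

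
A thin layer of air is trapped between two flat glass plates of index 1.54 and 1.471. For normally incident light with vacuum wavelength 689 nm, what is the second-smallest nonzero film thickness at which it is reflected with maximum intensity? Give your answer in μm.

Ray reflecting at the top interface goes from n = 1.54 toward n = 1.0: no phase shift.
Ray reflecting at the bottom interface goes from n = 1.0 toward n = 1.471: a half-wave phase shift.
Exactly one π shift → a net half-wave offset.
So the condition for constructive reflection is 2 n t = (m + ½) λ.
The second-smallest nonzero thickness corresponds to m = 1: t = (m + ½) λ / (2 n) = 1.50 × 689 / (2 × 1.0) = 517 nm.

0.517 μm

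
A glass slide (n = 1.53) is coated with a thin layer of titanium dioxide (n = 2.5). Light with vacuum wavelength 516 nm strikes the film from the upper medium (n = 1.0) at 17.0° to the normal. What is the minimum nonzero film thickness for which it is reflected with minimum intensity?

104 nm

Top surface (1.0 → 2.5): reflection off a higher-index medium gives a half-wave phase shift.
Ray reflecting at the bottom interface goes from n = 2.5 toward n = 1.53: no phase shift.
Exactly one π shift → a net half-wave offset.
For weak reflection here: 2 n t cos θ_r = m λ.
Snell's law: 1.0 sin 17.0° = 2.5 sin θ_r → sin θ_r = 0.117, cos θ_r = 0.993.
Minimum nonzero at m = 1: t = λ / (2 n cos θ_r) = 516 / (2 × 2.5 × 0.993) = 104 nm.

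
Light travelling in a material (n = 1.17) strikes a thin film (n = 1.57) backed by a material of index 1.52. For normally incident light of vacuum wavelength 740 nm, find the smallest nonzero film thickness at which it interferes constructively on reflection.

118 nm

Ray reflecting at the top interface goes from n = 1.17 toward n = 1.57: a half-wave phase shift.
Ray reflecting at the bottom interface goes from n = 1.57 toward n = 1.52: no phase shift.
Exactly one π shift → a net half-wave offset.
For maximum reflection here: 2 n t = (m + ½) λ.
Minimum at m = 0: t = λ / (4 n) = 740 / (4 × 1.57) = 118 nm.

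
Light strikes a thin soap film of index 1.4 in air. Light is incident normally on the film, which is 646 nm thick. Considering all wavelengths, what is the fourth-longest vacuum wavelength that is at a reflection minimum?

452 nm

At the upper boundary (n = 1.0 to n = 1.4) the reflected ray undergoes a half-wave phase shift.
Ray reflecting at the bottom interface goes from n = 1.4 toward n = 1.0: no phase shift.
The two reflections differ by half a wavelength.
For minimum reflection here: 2 n t = m λ.
λ = 2 n t / m. The fourth-longest wavelength is m = 4: λ = 2 × 1.4 × 646 / 4.00 = 452 nm.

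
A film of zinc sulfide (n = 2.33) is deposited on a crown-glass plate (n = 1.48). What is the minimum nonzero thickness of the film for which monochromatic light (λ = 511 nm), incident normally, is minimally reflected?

110 nm

Ray reflecting at the top interface goes from n = 1.0 toward n = 2.33: a half-wave phase shift.
Bottom surface (2.33 → 1.48): reflection off a lower-index medium gives no phase shift.
The two reflections differ by half a wavelength.
So the condition for destructive reflection is 2 n t = m λ.
Minimum nonzero at m = 1: t = λ / (2 n) = 511 / (2 × 2.33) = 110 nm.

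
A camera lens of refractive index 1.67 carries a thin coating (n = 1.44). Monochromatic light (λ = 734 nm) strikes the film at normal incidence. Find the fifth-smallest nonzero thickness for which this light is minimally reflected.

Ray reflecting at the top interface goes from n = 1.0 toward n = 1.44: a half-wave phase shift.
Ray reflecting at the bottom interface goes from n = 1.44 toward n = 1.67: a half-wave phase shift.
The two reflections carry the same phase change, so no net offset.
For weak reflection here: 2 n t = (m + ½) λ.
The fifth-smallest nonzero thickness corresponds to m = 4: t = (m + ½) λ / (2 n) = 4.50 × 734 / (2 × 1.44) = 1147 nm.

1147 nm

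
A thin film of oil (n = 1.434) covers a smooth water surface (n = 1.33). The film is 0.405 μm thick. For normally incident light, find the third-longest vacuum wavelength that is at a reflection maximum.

Top surface (1.0 → 1.434): reflection off a higher-index medium gives a half-wave phase shift.
Ray reflecting at the bottom interface goes from n = 1.434 toward n = 1.33: no phase shift.
Exactly one π shift → a net half-wave offset.
So the condition for constructive reflection is 2 n t = (m + ½) λ.
λ = 2 n t / (m + ½). The third-longest wavelength is m = 2: λ = 2 × 1.434 × 405 / 2.50 = 465 nm.

465 nm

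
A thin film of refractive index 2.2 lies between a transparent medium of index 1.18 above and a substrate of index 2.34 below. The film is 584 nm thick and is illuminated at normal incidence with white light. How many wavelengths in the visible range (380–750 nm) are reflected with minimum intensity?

4

Top surface (1.18 → 2.2): reflection off a higher-index medium gives a half-wave phase shift.
Ray reflecting at the bottom interface goes from n = 2.2 toward n = 2.34: a half-wave phase shift.
Zero or two π shifts → no net half-wave offset.
For dark reflection here: 2 n t = (m + ½) λ.
λ = 2 n t / (m + ½) = 2570 / (m + ½) nm.
m=2: 1028 nm (IR); m=3: 734 nm (visible); m=4: 571 nm (visible); m=5: 467 nm (visible); m=6: 395 nm (visible); m=7: 343 nm (UV).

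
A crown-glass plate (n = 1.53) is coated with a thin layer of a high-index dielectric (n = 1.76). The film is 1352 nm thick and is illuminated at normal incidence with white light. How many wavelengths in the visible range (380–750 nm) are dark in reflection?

Top surface (1.0 → 1.76): reflection off a higher-index medium gives a half-wave phase shift.
Bottom surface (1.76 → 1.53): reflection off a lower-index medium gives no phase shift.
Exactly one π shift → a net half-wave offset.
So the condition for destructive reflection is 2 n t = m λ.
λ = 2 n t / m = 4759 / m nm.
m=6: 793 nm (IR); m=7: 680 nm (visible); m=8: 595 nm (visible); m=9: 529 nm (visible); m=10: 476 nm (visible); m=11: 433 nm (visible); m=12: 397 nm (visible); m=13: 366 nm (UV).

6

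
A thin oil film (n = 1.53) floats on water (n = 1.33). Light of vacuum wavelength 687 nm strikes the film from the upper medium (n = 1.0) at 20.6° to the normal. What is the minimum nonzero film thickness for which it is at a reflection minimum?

At the upper boundary (n = 1.0 to n = 1.53) the reflected ray undergoes a half-wave phase shift.
Ray reflecting at the bottom interface goes from n = 1.53 toward n = 1.33: no phase shift.
Net: one phase inversion between the two reflected rays.
With one net inversion, destructive interference in reflection requires 2 n t cos θ_r = m λ.
Snell's law: 1.0 sin 20.6° = 1.53 sin θ_r → sin θ_r = 0.230, cos θ_r = 0.973.
Minimum nonzero at m = 1: t = λ / (2 n cos θ_r) = 687 / (2 × 1.53 × 0.973) = 231 nm.

231 nm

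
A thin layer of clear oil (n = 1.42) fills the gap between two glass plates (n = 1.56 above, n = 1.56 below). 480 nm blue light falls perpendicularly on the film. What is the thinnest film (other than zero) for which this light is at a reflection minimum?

169 nm

Top surface (1.56 → 1.42): reflection off a lower-index medium gives no phase shift.
Ray reflecting at the bottom interface goes from n = 1.42 toward n = 1.56: a half-wave phase shift.
Exactly one π shift → a net half-wave offset.
For minimum reflection here: 2 n t = m λ.
Minimum nonzero at m = 1: t = λ / (2 n) = 480 / (2 × 1.42) = 169 nm.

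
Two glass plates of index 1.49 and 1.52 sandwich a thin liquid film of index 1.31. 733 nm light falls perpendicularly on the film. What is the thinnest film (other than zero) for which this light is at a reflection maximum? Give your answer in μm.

Ray reflecting at the top interface goes from n = 1.49 toward n = 1.31: no phase shift.
Ray reflecting at the bottom interface goes from n = 1.31 toward n = 1.52: a half-wave phase shift.
Net: one phase inversion between the two reflected rays.
For bright reflection here: 2 n t = (m + ½) λ.
Minimum at m = 0: t = λ / (4 n) = 733 / (4 × 1.31) = 140 nm.

0.140 μm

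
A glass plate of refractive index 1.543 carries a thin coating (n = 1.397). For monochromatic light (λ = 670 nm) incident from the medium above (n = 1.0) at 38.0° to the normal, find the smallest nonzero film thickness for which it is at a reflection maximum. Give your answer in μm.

Ray reflecting at the top interface goes from n = 1.0 toward n = 1.397: a half-wave phase shift.
Bottom surface (1.397 → 1.543): reflection off a higher-index medium gives a half-wave phase shift.
The two reflections carry the same phase change, so no net offset.
For bright reflection here: 2 n t cos θ_r = m λ.
Snell's law: 1.0 sin 38.0° = 1.397 sin θ_r → sin θ_r = 0.441, cos θ_r = 0.898.
Minimum nonzero at m = 1: t = λ / (2 n cos θ_r) = 670 / (2 × 1.397 × 0.898) = 267 nm.

0.267 μm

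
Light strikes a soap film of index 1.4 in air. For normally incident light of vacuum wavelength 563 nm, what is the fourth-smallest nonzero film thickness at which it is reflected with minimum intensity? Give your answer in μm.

At the upper boundary (n = 1.0 to n = 1.4) the reflected ray undergoes a half-wave phase shift.
At the lower boundary (n = 1.4 to n = 1.0) the reflected ray undergoes no phase shift.
Exactly one π shift → a net half-wave offset.
For dark reflection here: 2 n t = m λ.
The fourth-smallest nonzero thickness corresponds to m = 4: t = m λ / (2 n) = 4.00 × 563 / (2 × 1.4) = 804 nm.

0.804 μm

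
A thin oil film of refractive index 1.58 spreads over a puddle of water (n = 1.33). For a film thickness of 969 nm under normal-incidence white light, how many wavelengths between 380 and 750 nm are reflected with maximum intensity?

4

Ray reflecting at the top interface goes from n = 1.0 toward n = 1.58: a half-wave phase shift.
Bottom surface (1.58 → 1.33): reflection off a lower-index medium gives no phase shift.
Exactly one π shift → a net half-wave offset.
With one net inversion, constructive interference in reflection requires 2 n t = (m + ½) λ.
λ = 2 n t / (m + ½) = 3062 / (m + ½) nm.
m=3: 875 nm (IR); m=4: 680 nm (visible); m=5: 557 nm (visible); m=6: 471 nm (visible); m=7: 408 nm (visible); m=8: 360 nm (UV).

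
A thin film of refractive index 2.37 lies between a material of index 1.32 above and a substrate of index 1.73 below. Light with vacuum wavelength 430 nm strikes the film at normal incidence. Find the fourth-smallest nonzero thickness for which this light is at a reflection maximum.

318 nm

Top surface (1.32 → 2.37): reflection off a higher-index medium gives a half-wave phase shift.
At the lower boundary (n = 2.37 to n = 1.73) the reflected ray undergoes no phase shift.
The two reflections differ by half a wavelength.
With one net inversion, constructive interference in reflection requires 2 n t = (m + ½) λ.
The fourth-smallest nonzero thickness corresponds to m = 3: t = (m + ½) λ / (2 n) = 3.50 × 430 / (2 × 2.37) = 318 nm.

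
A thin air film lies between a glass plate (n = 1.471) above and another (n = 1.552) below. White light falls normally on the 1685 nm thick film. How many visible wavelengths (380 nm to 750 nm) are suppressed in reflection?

Top surface (1.471 → 1.0): reflection off a lower-index medium gives no phase shift.
Bottom surface (1.0 → 1.552): reflection off a higher-index medium gives a half-wave phase shift.
Exactly one π shift → a net half-wave offset.
With one net inversion, destructive interference in reflection requires 2 n t = m λ.
λ = 2 n t / m = 3370 / m nm.
m=4: 843 nm (IR); m=5: 674 nm (visible); m=6: 562 nm (visible); m=7: 481 nm (visible); m=8: 421 nm (visible); m=9: 374 nm (UV).

4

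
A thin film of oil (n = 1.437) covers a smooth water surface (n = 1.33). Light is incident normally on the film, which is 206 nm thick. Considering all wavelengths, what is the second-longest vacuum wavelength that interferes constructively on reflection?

At the upper boundary (n = 1.0 to n = 1.437) the reflected ray undergoes a half-wave phase shift.
Bottom surface (1.437 → 1.33): reflection off a lower-index medium gives no phase shift.
The two reflections differ by half a wavelength.
With one net inversion, constructive interference in reflection requires 2 n t = (m + ½) λ.
λ = 2 n t / (m + ½). The second-longest wavelength is m = 1: λ = 2 × 1.437 × 206 / 1.50 = 395 nm.

395 nm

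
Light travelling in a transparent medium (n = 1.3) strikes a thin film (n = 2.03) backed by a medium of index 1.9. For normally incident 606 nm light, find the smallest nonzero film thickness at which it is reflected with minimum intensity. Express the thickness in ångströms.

At the upper boundary (n = 1.3 to n = 2.03) the reflected ray undergoes a half-wave phase shift.
Bottom surface (2.03 → 1.9): reflection off a lower-index medium gives no phase shift.
Net: one phase inversion between the two reflected rays.
With one net inversion, destructive interference in reflection requires 2 n t = m λ.
Minimum nonzero at m = 1: t = λ / (2 n) = 606 / (2 × 2.03) = 149 nm.

1493 Å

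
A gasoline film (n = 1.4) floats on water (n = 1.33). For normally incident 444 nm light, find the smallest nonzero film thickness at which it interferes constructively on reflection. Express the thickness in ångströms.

793 Å

At the upper boundary (n = 1.0 to n = 1.4) the reflected ray undergoes a half-wave phase shift.
Bottom surface (1.4 → 1.33): reflection off a lower-index medium gives no phase shift.
Exactly one π shift → a net half-wave offset.
So the condition for constructive reflection is 2 n t = (m + ½) λ.
Minimum at m = 0: t = λ / (4 n) = 444 / (4 × 1.4) = 79.3 nm.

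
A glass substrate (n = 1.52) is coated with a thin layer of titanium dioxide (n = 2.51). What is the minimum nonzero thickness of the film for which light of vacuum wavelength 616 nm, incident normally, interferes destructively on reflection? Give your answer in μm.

0.123 μm

Ray reflecting at the top interface goes from n = 1.0 toward n = 2.51: a half-wave phase shift.
At the lower boundary (n = 2.51 to n = 1.52) the reflected ray undergoes no phase shift.
The two reflections differ by half a wavelength.
For weak reflection here: 2 n t = m λ.
Minimum nonzero at m = 1: t = λ / (2 n) = 616 / (2 × 2.51) = 123 nm.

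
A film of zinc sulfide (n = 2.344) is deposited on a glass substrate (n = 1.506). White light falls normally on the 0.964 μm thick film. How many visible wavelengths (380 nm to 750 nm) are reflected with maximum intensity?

At the upper boundary (n = 1.0 to n = 2.344) the reflected ray undergoes a half-wave phase shift.
Ray reflecting at the bottom interface goes from n = 2.344 toward n = 1.506: no phase shift.
The two reflections differ by half a wavelength.
For bright reflection here: 2 n t = (m + ½) λ.
λ = 2 n t / (m + ½) = 4519 / (m + ½) nm.
m=5: 822 nm (IR); m=6: 695 nm (visible); m=7: 603 nm (visible); m=8: 532 nm (visible); m=9: 476 nm (visible); m=10: 430 nm (visible); m=11: 393 nm (visible); m=12: 362 nm (UV).

6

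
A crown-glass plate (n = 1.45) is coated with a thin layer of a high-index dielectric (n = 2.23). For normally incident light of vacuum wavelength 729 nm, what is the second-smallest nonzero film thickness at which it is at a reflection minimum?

Top surface (1.0 → 2.23): reflection off a higher-index medium gives a half-wave phase shift.
Ray reflecting at the bottom interface goes from n = 2.23 toward n = 1.45: no phase shift.
The two reflections differ by half a wavelength.
With one net inversion, destructive interference in reflection requires 2 n t = m λ.
The second-smallest nonzero thickness corresponds to m = 2: t = m λ / (2 n) = 2.00 × 729 / (2 × 2.23) = 327 nm.

327 nm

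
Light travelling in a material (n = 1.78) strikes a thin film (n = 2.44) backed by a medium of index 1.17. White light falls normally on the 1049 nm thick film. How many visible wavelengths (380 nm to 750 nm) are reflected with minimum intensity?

Ray reflecting at the top interface goes from n = 1.78 toward n = 2.44: a half-wave phase shift.
Ray reflecting at the bottom interface goes from n = 2.44 toward n = 1.17: no phase shift.
Net: one phase inversion between the two reflected rays.
For dark reflection here: 2 n t = m λ.
λ = 2 n t / m = 5119 / m nm.
m=6: 853 nm (IR); m=7: 731 nm (visible); m=8: 640 nm (visible); m=9: 569 nm (visible); m=10: 512 nm (visible); m=11: 465 nm (visible); m=12: 427 nm (visible); m=13: 394 nm (visible); m=14: 366 nm (UV).

7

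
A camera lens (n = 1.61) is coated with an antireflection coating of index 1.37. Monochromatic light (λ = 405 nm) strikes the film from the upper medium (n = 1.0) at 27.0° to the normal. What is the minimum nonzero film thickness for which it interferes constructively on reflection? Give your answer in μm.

At the upper boundary (n = 1.0 to n = 1.37) the reflected ray undergoes a half-wave phase shift.
Ray reflecting at the bottom interface goes from n = 1.37 toward n = 1.61: a half-wave phase shift.
Net: no relative phase inversion (both shifts match).
For maximum reflection here: 2 n t cos θ_r = m λ.
Snell's law: 1.0 sin 27.0° = 1.37 sin θ_r → sin θ_r = 0.331, cos θ_r = 0.943.
Minimum nonzero at m = 1: t = λ / (2 n cos θ_r) = 405 / (2 × 1.37 × 0.943) = 157 nm.

0.157 μm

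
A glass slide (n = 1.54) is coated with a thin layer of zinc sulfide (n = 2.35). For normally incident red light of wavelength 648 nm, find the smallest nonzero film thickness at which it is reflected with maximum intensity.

68.9 nm

Ray reflecting at the top interface goes from n = 1.0 toward n = 2.35: a half-wave phase shift.
At the lower boundary (n = 2.35 to n = 1.54) the reflected ray undergoes no phase shift.
Exactly one π shift → a net half-wave offset.
So the condition for constructive reflection is 2 n t = (m + ½) λ.
Minimum at m = 0: t = λ / (4 n) = 648 / (4 × 2.35) = 68.9 nm.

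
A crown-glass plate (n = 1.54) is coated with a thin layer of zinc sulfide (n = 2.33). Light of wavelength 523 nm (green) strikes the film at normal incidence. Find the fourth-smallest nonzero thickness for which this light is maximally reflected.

Ray reflecting at the top interface goes from n = 1.0 toward n = 2.33: a half-wave phase shift.
Bottom surface (2.33 → 1.54): reflection off a lower-index medium gives no phase shift.
Exactly one π shift → a net half-wave offset.
With one net inversion, constructive interference in reflection requires 2 n t = (m + ½) λ.
The fourth-smallest nonzero thickness corresponds to m = 3: t = (m + ½) λ / (2 n) = 3.50 × 523 / (2 × 2.33) = 393 nm.

393 nm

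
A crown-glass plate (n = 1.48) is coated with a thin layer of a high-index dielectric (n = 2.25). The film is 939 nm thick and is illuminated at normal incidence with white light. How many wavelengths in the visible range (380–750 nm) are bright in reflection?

5

Ray reflecting at the top interface goes from n = 1.0 toward n = 2.25: a half-wave phase shift.
Bottom surface (2.25 → 1.48): reflection off a lower-index medium gives no phase shift.
Net: one phase inversion between the two reflected rays.
With one net inversion, constructive interference in reflection requires 2 n t = (m + ½) λ.
λ = 2 n t / (m + ½) = 4226 / (m + ½) nm.
m=5: 768 nm (IR); m=6: 650 nm (visible); m=7: 563 nm (visible); m=8: 497 nm (visible); m=9: 445 nm (visible); m=10: 402 nm (visible); m=11: 367 nm (UV).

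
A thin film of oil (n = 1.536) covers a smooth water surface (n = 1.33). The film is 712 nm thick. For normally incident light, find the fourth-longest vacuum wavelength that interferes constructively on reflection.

Ray reflecting at the top interface goes from n = 1.0 toward n = 1.536: a half-wave phase shift.
Bottom surface (1.536 → 1.33): reflection off a lower-index medium gives no phase shift.
Exactly one π shift → a net half-wave offset.
So the condition for constructive reflection is 2 n t = (m + ½) λ.
λ = 2 n t / (m + ½). The fourth-longest wavelength is m = 3: λ = 2 × 1.536 × 712 / 3.50 = 625 nm.

625 nm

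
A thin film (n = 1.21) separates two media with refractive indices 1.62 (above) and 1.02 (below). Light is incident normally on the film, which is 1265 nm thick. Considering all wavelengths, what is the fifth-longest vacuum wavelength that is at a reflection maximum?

612 nm

At the upper boundary (n = 1.62 to n = 1.21) the reflected ray undergoes no phase shift.
At the lower boundary (n = 1.21 to n = 1.02) the reflected ray undergoes no phase shift.
The two reflections carry the same phase change, so no net offset.
For bright reflection here: 2 n t = m λ.
λ = 2 n t / m. The fifth-longest wavelength is m = 5: λ = 2 × 1.21 × 1265 / 5.00 = 612 nm.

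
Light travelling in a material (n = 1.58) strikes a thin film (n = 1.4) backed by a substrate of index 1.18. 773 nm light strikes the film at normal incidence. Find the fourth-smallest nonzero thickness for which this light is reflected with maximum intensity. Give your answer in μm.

1.10 μm

Top surface (1.58 → 1.4): reflection off a lower-index medium gives no phase shift.
Ray reflecting at the bottom interface goes from n = 1.4 toward n = 1.18: no phase shift.
Net: no relative phase inversion (both shifts match).
So the condition for constructive reflection is 2 n t = m λ.
The fourth-smallest nonzero thickness corresponds to m = 4: t = m λ / (2 n) = 4.00 × 773 / (2 × 1.4) = 1104 nm.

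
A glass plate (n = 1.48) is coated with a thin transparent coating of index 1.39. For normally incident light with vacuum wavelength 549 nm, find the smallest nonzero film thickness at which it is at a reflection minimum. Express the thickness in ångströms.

Ray reflecting at the top interface goes from n = 1.0 toward n = 1.39: a half-wave phase shift.
At the lower boundary (n = 1.39 to n = 1.48) the reflected ray undergoes a half-wave phase shift.
The two reflections carry the same phase change, so no net offset.
So the condition for destructive reflection is 2 n t = (m + ½) λ.
Minimum at m = 0: t = λ / (4 n) = 549 / (4 × 1.39) = 98.7 nm.

987 Å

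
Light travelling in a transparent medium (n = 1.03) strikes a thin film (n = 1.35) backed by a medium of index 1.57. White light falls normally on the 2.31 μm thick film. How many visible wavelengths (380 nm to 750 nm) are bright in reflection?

Top surface (1.03 → 1.35): reflection off a higher-index medium gives a half-wave phase shift.
Bottom surface (1.35 → 1.57): reflection off a higher-index medium gives a half-wave phase shift.
The two reflections carry the same phase change, so no net offset.
With no net inversion, constructive interference in reflection requires 2 n t = m λ.
λ = 2 n t / m = 6237 / m nm.
m=8: 780 nm (IR); m=9: 693 nm (visible); m=10: 624 nm (visible); m=11: 567 nm (visible); m=12: 520 nm (visible); m=13: 480 nm (visible); m=14: 446 nm (visible); m=15: 416 nm (visible); m=16: 390 nm (visible); m=17: 367 nm (UV).

8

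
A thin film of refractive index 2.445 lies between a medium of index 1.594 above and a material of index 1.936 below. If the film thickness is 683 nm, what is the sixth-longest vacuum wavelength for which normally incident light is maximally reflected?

607 nm

Top surface (1.594 → 2.445): reflection off a higher-index medium gives a half-wave phase shift.
At the lower boundary (n = 2.445 to n = 1.936) the reflected ray undergoes no phase shift.
Exactly one π shift → a net half-wave offset.
For strong reflection here: 2 n t = (m + ½) λ.
λ = 2 n t / (m + ½). The sixth-longest wavelength is m = 5: λ = 2 × 2.445 × 683 / 5.50 = 607 nm.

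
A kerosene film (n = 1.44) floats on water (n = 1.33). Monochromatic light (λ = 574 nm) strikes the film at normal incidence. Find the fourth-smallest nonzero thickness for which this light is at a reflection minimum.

797 nm

Ray reflecting at the top interface goes from n = 1.0 toward n = 1.44: a half-wave phase shift.
At the lower boundary (n = 1.44 to n = 1.33) the reflected ray undergoes no phase shift.
Exactly one π shift → a net half-wave offset.
For minimum reflection here: 2 n t = m λ.
The fourth-smallest nonzero thickness corresponds to m = 4: t = m λ / (2 n) = 4.00 × 574 / (2 × 1.44) = 797 nm.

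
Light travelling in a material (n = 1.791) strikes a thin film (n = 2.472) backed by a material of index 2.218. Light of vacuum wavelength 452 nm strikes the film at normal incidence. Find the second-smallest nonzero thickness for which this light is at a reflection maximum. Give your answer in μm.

0.137 μm

Top surface (1.791 → 2.472): reflection off a higher-index medium gives a half-wave phase shift.
Ray reflecting at the bottom interface goes from n = 2.472 toward n = 2.218: no phase shift.
Net: one phase inversion between the two reflected rays.
So the condition for constructive reflection is 2 n t = (m + ½) λ.
The second-smallest nonzero thickness corresponds to m = 1: t = (m + ½) λ / (2 n) = 1.50 × 452 / (2 × 2.472) = 137 nm.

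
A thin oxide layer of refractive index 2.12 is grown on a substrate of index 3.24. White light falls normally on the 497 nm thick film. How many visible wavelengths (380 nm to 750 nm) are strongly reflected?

3

Top surface (1.0 → 2.12): reflection off a higher-index medium gives a half-wave phase shift.
Bottom surface (2.12 → 3.24): reflection off a higher-index medium gives a half-wave phase shift.
Zero or two π shifts → no net half-wave offset.
With no net inversion, constructive interference in reflection requires 2 n t = m λ.
λ = 2 n t / m = 2107 / m nm.
m=2: 1054 nm (IR); m=3: 702 nm (visible); m=4: 527 nm (visible); m=5: 421 nm (visible); m=6: 351 nm (UV).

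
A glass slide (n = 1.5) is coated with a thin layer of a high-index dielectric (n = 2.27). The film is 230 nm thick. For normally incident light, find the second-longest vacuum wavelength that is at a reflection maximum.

696 nm

Ray reflecting at the top interface goes from n = 1.0 toward n = 2.27: a half-wave phase shift.
At the lower boundary (n = 2.27 to n = 1.5) the reflected ray undergoes no phase shift.
Net: one phase inversion between the two reflected rays.
So the condition for constructive reflection is 2 n t = (m + ½) λ.
λ = 2 n t / (m + ½). The second-longest wavelength is m = 1: λ = 2 × 2.27 × 230 / 1.50 = 696 nm.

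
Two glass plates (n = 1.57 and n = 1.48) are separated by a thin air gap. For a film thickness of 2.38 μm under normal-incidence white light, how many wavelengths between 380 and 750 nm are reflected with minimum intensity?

Top surface (1.57 → 1.0): reflection off a lower-index medium gives no phase shift.
Bottom surface (1.0 → 1.48): reflection off a higher-index medium gives a half-wave phase shift.
The two reflections differ by half a wavelength.
With one net inversion, destructive interference in reflection requires 2 n t = m λ.
λ = 2 n t / m = 4760 / m nm.
m=6: 793 nm (IR); m=7: 680 nm (visible); m=8: 595 nm (visible); m=9: 529 nm (visible); m=10: 476 nm (visible); m=11: 433 nm (visible); m=12: 397 nm (visible); m=13: 366 nm (UV).

6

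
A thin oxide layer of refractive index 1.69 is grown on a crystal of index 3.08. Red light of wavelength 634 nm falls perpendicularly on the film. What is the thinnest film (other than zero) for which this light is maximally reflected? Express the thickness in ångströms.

At the upper boundary (n = 1.0 to n = 1.69) the reflected ray undergoes a half-wave phase shift.
Ray reflecting at the bottom interface goes from n = 1.69 toward n = 3.08: a half-wave phase shift.
Zero or two π shifts → no net half-wave offset.
With no net inversion, constructive interference in reflection requires 2 n t = m λ.
Minimum nonzero at m = 1: t = λ / (2 n) = 634 / (2 × 1.69) = 188 nm.

1876 Å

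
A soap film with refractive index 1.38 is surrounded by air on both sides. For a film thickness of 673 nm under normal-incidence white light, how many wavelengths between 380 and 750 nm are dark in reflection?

At the upper boundary (n = 1.0 to n = 1.38) the reflected ray undergoes a half-wave phase shift.
Bottom surface (1.38 → 1.0): reflection off a lower-index medium gives no phase shift.
Exactly one π shift → a net half-wave offset.
For weak reflection here: 2 n t = m λ.
λ = 2 n t / m = 1857 / m nm.
m=2: 929 nm (IR); m=3: 619 nm (visible); m=4: 464 nm (visible); m=5: 371 nm (UV).

2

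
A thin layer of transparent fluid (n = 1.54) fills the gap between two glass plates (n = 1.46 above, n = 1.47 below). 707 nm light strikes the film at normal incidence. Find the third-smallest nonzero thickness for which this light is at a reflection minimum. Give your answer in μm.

0.689 μm

Top surface (1.46 → 1.54): reflection off a higher-index medium gives a half-wave phase shift.
At the lower boundary (n = 1.54 to n = 1.47) the reflected ray undergoes no phase shift.
Exactly one π shift → a net half-wave offset.
For minimum reflection here: 2 n t = m λ.
The third-smallest nonzero thickness corresponds to m = 3: t = m λ / (2 n) = 3.00 × 707 / (2 × 1.54) = 689 nm.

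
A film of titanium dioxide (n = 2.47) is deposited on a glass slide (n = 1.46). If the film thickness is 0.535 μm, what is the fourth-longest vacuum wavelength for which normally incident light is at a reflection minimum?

Top surface (1.0 → 2.47): reflection off a higher-index medium gives a half-wave phase shift.
Bottom surface (2.47 → 1.46): reflection off a lower-index medium gives no phase shift.
Net: one phase inversion between the two reflected rays.
For dark reflection here: 2 n t = m λ.
λ = 2 n t / m. The fourth-longest wavelength is m = 4: λ = 2 × 2.47 × 535 / 4.00 = 661 nm.

661 nm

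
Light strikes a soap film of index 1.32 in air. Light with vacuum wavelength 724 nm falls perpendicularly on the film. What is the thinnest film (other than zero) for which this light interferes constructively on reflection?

Ray reflecting at the top interface goes from n = 1.0 toward n = 1.32: a half-wave phase shift.
At the lower boundary (n = 1.32 to n = 1.0) the reflected ray undergoes no phase shift.
Exactly one π shift → a net half-wave offset.
So the condition for constructive reflection is 2 n t = (m + ½) λ.
Minimum at m = 0: t = λ / (4 n) = 724 / (4 × 1.32) = 137 nm.

137 nm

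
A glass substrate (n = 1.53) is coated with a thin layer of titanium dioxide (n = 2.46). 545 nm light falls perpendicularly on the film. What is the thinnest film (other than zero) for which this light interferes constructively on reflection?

Top surface (1.0 → 2.46): reflection off a higher-index medium gives a half-wave phase shift.
Ray reflecting at the bottom interface goes from n = 2.46 toward n = 1.53: no phase shift.
Exactly one π shift → a net half-wave offset.
With one net inversion, constructive interference in reflection requires 2 n t = (m + ½) λ.
Minimum at m = 0: t = λ / (4 n) = 545 / (4 × 2.46) = 55.4 nm.

55.4 nm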